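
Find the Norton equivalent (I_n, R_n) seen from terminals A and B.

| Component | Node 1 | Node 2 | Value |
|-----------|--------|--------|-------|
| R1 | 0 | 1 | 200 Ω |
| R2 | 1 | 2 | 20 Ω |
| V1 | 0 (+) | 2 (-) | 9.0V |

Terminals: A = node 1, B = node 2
Find the Thévenin equivalent first; then I_n = V_th/R_th and R_n = R_th.
Step 1 — V_th is the open-circuit voltage V_A - V_B (nothing connected across the terminals).
Nodal analysis, taking node 2 as the 0 V reference.
Source V1 fixes V_0 = 9 V.
KCL at each unknown node (sum of currents leaving = 0; resistances in Ω):
  Node 1: (V_1 - 9)/200 + (V_1 - 0)/20 = 0
Collecting terms: 0.055 × V_1 = 0.045  =>  V_1 = 0.8182 V
V_th = V_1 - V_2 = 0.8182 - 0 = 0.8182 V
Step 2 — R_th: zero the source — replace V1 by a short circuit (node 2 merges into node 0) — and find the resistance seen between A (node 1) and B (node 0).
Reduce the network between node 1 (A) and node 0 (B) by series/parallel combination:
  Rp1 = R1 ‖ R2 (parallel, both between nodes 0 and 1) = 1/(1/200 + 1/20) = 18.18 Ω
R_th = 18.18 Ω
I_n = V_th/R_th = 0.8182/18.18 = 0.045 A, and R_n = R_th = 18.18 Ω

Final answer: I_n = 0.045 A, R_n = 18.18 Ω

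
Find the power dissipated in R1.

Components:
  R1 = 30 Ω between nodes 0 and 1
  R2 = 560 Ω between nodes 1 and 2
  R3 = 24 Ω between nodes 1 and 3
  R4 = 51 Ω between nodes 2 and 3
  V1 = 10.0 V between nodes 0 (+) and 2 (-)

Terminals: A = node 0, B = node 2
Nodal analysis, taking node 2 as the 0 V reference.
Source V1 fixes V_0 = 10 V.
KCL at each unknown node (sum of currents leaving = 0; resistances in Ω):
  Node 1: (V_1 - 10)/30 + (V_1 - 0)/560 + (V_1 - V_3)/24 = 0
  Node 3: (V_3 - V_1)/24 + (V_3 - 0)/51 = 0
Collecting terms (coefficients in siemens):
  0.07679·V_1 - 0.04167·V_3 = 0.3333
  0.06127·V_3 - 0.04167·V_1 = 0
Determinant D = (0.07679)(0.06127) - (-0.04167)(-0.04167) = 0.002969
V_1 = [(0.3333)(0.06127) - (-0.04167)(0)]/D = 6.88 V
V_3 = [(0.07679)(0) - (0.3333)(-0.04167)]/D = 4.678 V
I_R1 = (V_0 - V_1)/R1 = (10 - 6.88)/30 = 0.104 A
P_R1 = I_R1² × R1 = (0.104)² × 30 = 0.3246 W

Final answer: 0.3246 W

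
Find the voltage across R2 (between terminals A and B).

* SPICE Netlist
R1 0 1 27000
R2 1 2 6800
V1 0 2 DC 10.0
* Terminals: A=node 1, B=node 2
R1 and R2 are in series across V1 (node 0 → node 1 → node 2), and the output A–B is taken across R2, so this is a voltage divider.
Series current: I = V1/(R1 + R2) = 10/(27000 + 6800) = 10/33800 = 0.0002959 A
V_R2 = I × R2 = V1 × R2/(R1 + R2) = 10 × 6800/33800 = 2.012 V

Final answer: 2.012 V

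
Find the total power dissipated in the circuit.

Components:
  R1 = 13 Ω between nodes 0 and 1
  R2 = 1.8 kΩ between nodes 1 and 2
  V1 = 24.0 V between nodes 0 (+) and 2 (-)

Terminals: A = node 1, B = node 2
Nodal analysis, taking node 2 as the 0 V reference.
Source V1 fixes V_0 = 24 V.
KCL at each unknown node (sum of currents leaving = 0; resistances in Ω):
  Node 1: (V_1 - 24)/13 + (V_1 - 0)/1800 = 0
Collecting terms: 0.07748 × V_1 = 1.846  =>  V_1 = 23.83 V
Power in each resistor, P = (ΔV)²/R:
  P_R1 = (24 - 23.83)²/13 = 0.002278 W
  P_R2 = (23.83 - 0)²/1800 = 0.3154 W
P_total = P_R1 + P_R2 = 0.3177 W

Final answer: 0.3177 W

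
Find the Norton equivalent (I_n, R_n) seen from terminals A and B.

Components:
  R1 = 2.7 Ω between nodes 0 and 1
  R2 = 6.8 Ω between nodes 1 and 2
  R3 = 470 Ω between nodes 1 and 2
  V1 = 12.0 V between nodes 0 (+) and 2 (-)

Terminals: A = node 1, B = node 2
Find the Thévenin equivalent first; then I_n = V_th/R_th and R_n = R_th.
Step 1 — V_th is the open-circuit voltage V_A - V_B (nothing connected across the terminals).
Nodal analysis, taking node 2 as the 0 V reference.
Source V1 fixes V_0 = 12 V.
KCL at each unknown node (sum of currents leaving = 0; resistances in Ω):
  Node 1: (V_1 - 12)/2.7 + (V_1 - 0)/6.8 + (V_1 - 0)/470 = 0
Collecting terms: 0.5196 × V_1 = 4.444  =>  V_1 = 8.554 V
V_th = V_1 - V_2 = 8.554 - 0 = 8.554 V
Step 2 — R_th: zero the source — replace V1 by a short circuit (node 2 merges into node 0) — and find the resistance seen between A (node 1) and B (node 0).
Reduce the network between node 1 (A) and node 0 (B) by series/parallel combination:
  Rp1 = R1 ‖ R2 ‖ R3 (parallel, all between nodes 0 and 1) = 1/(1/2.7 + 1/6.8 + 1/470) = 1.925 Ω
R_th = 1.925 Ω
I_n = V_th/R_th = 8.554/1.925 = 4.444 A, and R_n = R_th = 1.925 Ω

Final answer: I_n = 4.444 A, R_n = 1.925 Ω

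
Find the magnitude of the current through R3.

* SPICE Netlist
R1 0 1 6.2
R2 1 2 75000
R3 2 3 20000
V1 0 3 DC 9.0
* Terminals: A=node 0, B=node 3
Nodal analysis, taking node 3 as the 0 V reference.
Source V1 fixes V_0 = 9 V.
KCL at each unknown node (sum of currents leaving = 0; resistances in Ω):
  Node 1: (V_1 - 9)/6.2 + (V_1 - V_2)/75000 = 0
  Node 2: (V_2 - V_1)/75000 + (V_2 - 0)/20000 = 0
Collecting terms (coefficients in siemens):
  0.1613·V_1 - 0.00001333·V_2 = 1.452
  0.00006333·V_2 - 0.00001333·V_1 = 0
Determinant D = (0.1613)(0.00006333) - (-0.00001333)(-0.00001333) = 0.00001022
V_1 = [(1.452)(0.00006333) - (-0.00001333)(0)]/D = 8.999 V
V_2 = [(0.1613)(0) - (1.452)(-0.00001333)]/D = 1.895 V
I_R3 = (V_2 - V_3)/R3 = (1.895 - 0)/20000 = 0.00009473 A
|I_R3| = 0.00009473 A

Final answer: |I_R3| = 9.473e-05 A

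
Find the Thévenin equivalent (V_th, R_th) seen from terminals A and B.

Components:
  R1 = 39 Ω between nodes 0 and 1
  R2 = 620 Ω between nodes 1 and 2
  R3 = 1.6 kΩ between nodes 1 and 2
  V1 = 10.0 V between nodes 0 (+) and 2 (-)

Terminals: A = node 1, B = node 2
Step 1 — V_th is the open-circuit voltage V_A - V_B (nothing connected across the terminals).
Nodal analysis, taking node 2 as the 0 V reference.
Source V1 fixes V_0 = 10 V.
KCL at each unknown node (sum of currents leaving = 0; resistances in Ω):
  Node 1: (V_1 - 10)/39 + (V_1 - 0)/620 + (V_1 - 0)/1600 = 0
Collecting terms: 0.02788 × V_1 = 0.2564  =>  V_1 = 9.197 V
V_th = V_1 - V_2 = 9.197 - 0 = 9.197 V
Step 2 — R_th: zero the source — replace V1 by a short circuit (node 2 merges into node 0) — and find the resistance seen between A (node 1) and B (node 0).
Reduce the network between node 1 (A) and node 0 (B) by series/parallel combination:
  Rp1 = R1 ‖ R2 ‖ R3 (parallel, all between nodes 0 and 1) = 1/(1/39 + 1/620 + 1/1600) = 35.87 Ω
R_th = 35.87 Ω

Final answer: V_th = 9.197 V, R_th = 35.87 Ω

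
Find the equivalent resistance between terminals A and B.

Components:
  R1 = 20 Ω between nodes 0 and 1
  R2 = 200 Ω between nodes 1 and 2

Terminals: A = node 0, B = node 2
Reduce the network between node 0 (A) and node 2 (B) by series/parallel combination:
  Rs1 = R1 + R2 (series, joined only at node 1) = 20 + 200 = 220 Ω
R_eq = 220 Ω

Final answer: 220 Ω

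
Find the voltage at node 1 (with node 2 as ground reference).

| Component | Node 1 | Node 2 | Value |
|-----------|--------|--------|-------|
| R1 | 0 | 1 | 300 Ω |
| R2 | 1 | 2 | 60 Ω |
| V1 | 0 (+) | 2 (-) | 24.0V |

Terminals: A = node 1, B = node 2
Nodal analysis, taking node 2 as the 0 V reference.
Source V1 fixes V_0 = 24 V.
KCL at each unknown node (sum of currents leaving = 0; resistances in Ω):
  Node 1: (V_1 - 24)/300 + (V_1 - 0)/60 = 0
Collecting terms: 0.02 × V_1 = 0.08  =>  V_1 = 4 V
The requested potential is V_1 = 4 V.

Final answer: V_1 = 4 V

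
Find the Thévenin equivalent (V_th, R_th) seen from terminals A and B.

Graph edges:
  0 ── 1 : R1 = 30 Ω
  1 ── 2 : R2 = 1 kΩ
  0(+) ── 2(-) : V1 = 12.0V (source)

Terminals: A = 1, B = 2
Step 1 — V_th is the open-circuit voltage V_A - V_B (nothing connected across the terminals).
Nodal analysis, taking node 2 as the 0 V reference.
Source V1 fixes V_0 = 12 V.
KCL at each unknown node (sum of currents leaving = 0; resistances in Ω):
  Node 1: (V_1 - 12)/30 + (V_1 - 0)/1000 = 0
Collecting terms: 0.03433 × V_1 = 0.4  =>  V_1 = 11.65 V
V_th = V_1 - V_2 = 11.65 - 0 = 11.65 V
Step 2 — R_th: zero the source — replace V1 by a short circuit (node 2 merges into node 0) — and find the resistance seen between A (node 1) and B (node 0).
Reduce the network between node 1 (A) and node 0 (B) by series/parallel combination:
  Rp1 = R1 ‖ R2 (parallel, both between nodes 0 and 1) = 1/(1/30 + 1/1000) = 29.13 Ω
R_th = 29.13 Ω

Final answer: V_th = 11.65 V, R_th = 29.13 Ω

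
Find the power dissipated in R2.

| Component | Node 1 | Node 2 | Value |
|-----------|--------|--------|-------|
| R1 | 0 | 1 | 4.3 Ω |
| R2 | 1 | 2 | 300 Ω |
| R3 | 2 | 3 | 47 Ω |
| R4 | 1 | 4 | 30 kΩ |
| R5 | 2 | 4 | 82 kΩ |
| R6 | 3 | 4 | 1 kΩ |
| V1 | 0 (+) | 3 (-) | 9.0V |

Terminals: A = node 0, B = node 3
Nodal analysis, taking node 3 as the 0 V reference.
Source V1 fixes V_0 = 9 V.
KCL at each unknown node (sum of currents leaving = 0; resistances in Ω):
  Node 1: (V_1 - 9)/4.3 + (V_1 - V_2)/300 + (V_1 - V_4)/30000 = 0
  Node 2: (V_2 - V_1)/300 + (V_2 - 0)/47 + (V_2 - V_4)/82000 = 0
  Node 4: (V_4 - V_1)/30000 + (V_4 - V_2)/82000 + (V_4 - 0)/1000 = 0
Collecting terms (coefficients in siemens):
  0.2359·V_1 - 0.003333·V_2 - 0.00003333·V_4 = 2.093
  0.02462·V_2 - 0.003333·V_1 - 0.0000122·V_4 = 0
  0.001046·V_4 - 0.00003333·V_1 - 0.0000122·V_2 = 0
Solving these 3 simultaneous equations (Gaussian elimination) gives:
  V_1 = 8.889 V, V_2 = 1.203 V, V_4 = 0.2974 V
I_R2 = (V_1 - V_2)/R2 = (8.889 - 1.203)/300 = 0.02562 A
P_R2 = I_R2² × R2 = (0.02562)² × 300 = 0.1969 W

Final answer: 0.1969 W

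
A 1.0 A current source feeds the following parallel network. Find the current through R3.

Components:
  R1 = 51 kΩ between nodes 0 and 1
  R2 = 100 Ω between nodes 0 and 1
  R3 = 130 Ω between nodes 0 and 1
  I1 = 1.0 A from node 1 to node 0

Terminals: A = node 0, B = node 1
All resistors sit directly between nodes 0 and 1, so they are in parallel and share one voltage V; the full source current 1 A splits among them.
1/R_par = 1/51000 + 1/100 + 1/130 = 0.01771 S  =>  R_par = 56.46 Ω
V = I × R_par = 1 × 56.46 = 56.46 V
I_R3 = V/R3 = 56.46/130 = 0.4343 A

Final answer: 0.4343 A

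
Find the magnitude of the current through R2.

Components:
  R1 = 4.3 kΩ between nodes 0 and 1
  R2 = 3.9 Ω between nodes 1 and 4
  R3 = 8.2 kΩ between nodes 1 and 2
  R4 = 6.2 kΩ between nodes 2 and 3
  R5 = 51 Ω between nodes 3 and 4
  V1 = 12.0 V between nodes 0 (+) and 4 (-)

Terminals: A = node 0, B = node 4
Nodal analysis, taking node 4 as the 0 V reference.
Source V1 fixes V_0 = 12 V.
KCL at each unknown node (sum of currents leaving = 0; resistances in Ω):
  Node 1: (V_1 - 12)/4300 + (V_1 - 0)/3.9 + (V_1 - V_2)/8200 = 0
  Node 2: (V_2 - V_1)/8200 + (V_2 - V_3)/6200 = 0
  Node 3: (V_3 - V_2)/6200 + (V_3 - 0)/51 = 0
Collecting terms (coefficients in siemens):
  0.2568·V_1 - 0.000122·V_2 = 0.002791
  0.0002832·V_2 - 0.000122·V_1 - 0.0001613·V_3 = 0
  0.01977·V_3 - 0.0001613·V_2 = 0
Solving these 3 simultaneous equations (Gaussian elimination) gives:
  V_1 = 0.01087 V, V_2 = 0.004702 V, V_3 = 0.00003837 V
I_R2 = (V_1 - V_4)/R2 = (0.01087 - 0)/3.9 = 0.002787 A
|I_R2| = 0.002787 A

Final answer: |I_R2| = 0.002787 A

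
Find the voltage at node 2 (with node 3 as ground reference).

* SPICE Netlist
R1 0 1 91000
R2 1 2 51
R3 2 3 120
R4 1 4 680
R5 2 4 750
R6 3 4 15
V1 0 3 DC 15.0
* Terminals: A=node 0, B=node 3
Nodal analysis, taking node 3 as the 0 V reference.
Source V1 fixes V_0 = 15 V.
KCL at each unknown node (sum of currents leaving = 0; resistances in Ω):
  Node 1: (V_1 - 15)/91000 + (V_1 - V_2)/51 + (V_1 - V_4)/680 = 0
  Node 2: (V_2 - V_1)/51 + (V_2 - 0)/120 + (V_2 - V_4)/750 = 0
  Node 4: (V_4 - V_1)/680 + (V_4 - V_2)/750 + (V_4 - 0)/15 = 0
Collecting terms (coefficients in siemens):
  0.02109·V_1 - 0.01961·V_2 - 0.001471·V_4 = 0.0001648
  0.02927·V_2 - 0.01961·V_1 - 0.001333·V_4 = 0
  0.06947·V_4 - 0.001471·V_1 - 0.001333·V_2 = 0
Solving these 3 simultaneous equations (Gaussian elimination) gives:
  V_1 = 0.02093 V, V_2 = 0.01405 V, V_4 = 0.0007127 V
The requested potential is V_2 = 0.01405 V.

Final answer: V_2 = 0.01405 V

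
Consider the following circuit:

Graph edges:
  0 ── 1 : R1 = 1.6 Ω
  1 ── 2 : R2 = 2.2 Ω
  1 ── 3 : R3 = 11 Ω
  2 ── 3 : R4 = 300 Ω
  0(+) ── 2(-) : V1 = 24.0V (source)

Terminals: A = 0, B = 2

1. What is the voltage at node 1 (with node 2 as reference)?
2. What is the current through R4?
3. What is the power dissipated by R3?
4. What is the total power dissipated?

Nodal analysis, taking node 2 as the 0 V reference.
Source V1 fixes V_0 = 24 V.
KCL at each unknown node (sum of currents leaving = 0; resistances in Ω):
  Node 1: (V_1 - 24)/1.6 + (V_1 - 0)/2.2 + (V_1 - V_3)/11 = 0
  Node 3: (V_3 - V_1)/11 + (V_3 - 0)/300 = 0
Collecting terms (coefficients in siemens):
  1.17·V_1 - 0.09091·V_3 = 15
  0.09424·V_3 - 0.09091·V_1 = 0
Determinant D = (1.17)(0.09424) - (-0.09091)(-0.09091) = 0.102
V_1 = [(15)(0.09424) - (-0.09091)(0)]/D = 13.85 V
V_3 = [(1.17)(0) - (15)(-0.09091)]/D = 13.36 V
Part 1:
  Read off the nodal solution: V_1 = 13.85 V
Part 2:
  I_R4 = (V_2 - V_3)/R4 = (0 - 13.36)/300 = -0.04454 A
  Magnitude: I_R4 = 0.04454 A
Part 3:
  I_R3 = (V_1 - V_3)/R3 = (13.85 - 13.36)/11 = 0.04454 A
  P_R3 = I_R3² × R3 = (0.04454)² × 11 = 0.02183 W
Part 4:
  Power in each resistor, P = (ΔV)²/R:
    P_R1 = (24 - 13.85)²/1.6 = 64.34 W
    P_R2 = (13.85 - 0)²/2.2 = 87.24 W
    P_R3 = (13.85 - 13.36)²/11 = 0.02183 W
    P_R4 = (0 - 13.36)²/300 = 0.5953 W
  P_total = P_R1 + P_R2 + P_R3 + P_R4 = 152.2 W

Final answers:
1. V_1 = 13.85 V
2. I_R4 = 0.04454 A
3. P_R3 = 0.02183 W
4. P_total = 152.2 W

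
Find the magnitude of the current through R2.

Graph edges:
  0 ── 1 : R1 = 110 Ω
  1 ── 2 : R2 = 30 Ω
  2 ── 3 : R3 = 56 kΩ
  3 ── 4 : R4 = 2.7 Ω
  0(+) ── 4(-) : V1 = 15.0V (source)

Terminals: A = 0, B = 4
Nodal analysis, taking node 4 as the 0 V reference.
Source V1 fixes V_0 = 15 V.
KCL at each unknown node (sum of currents leaving = 0; resistances in Ω):
  Node 1: (V_1 - 15)/110 + (V_1 - V_2)/30 = 0
  Node 2: (V_2 - V_1)/30 + (V_2 - V_3)/56000 = 0
  Node 3: (V_3 - V_2)/56000 + (V_3 - 0)/2.7 = 0
Collecting terms (coefficients in siemens):
  0.04242·V_1 - 0.03333·V_2 = 0.1364
  0.03335·V_2 - 0.03333·V_1 - 0.00001786·V_3 = 0
  0.3704·V_3 - 0.00001786·V_2 = 0
Solving these 3 simultaneous equations (Gaussian elimination) gives:
  V_1 = 14.97 V, V_2 = 14.96 V, V_3 = 0.0007214 V
I_R2 = (V_1 - V_2)/R2 = (14.97 - 14.96)/30 = 0.0002672 A
|I_R2| = 0.0002672 A

Final answer: |I_R2| = 0.0002672 A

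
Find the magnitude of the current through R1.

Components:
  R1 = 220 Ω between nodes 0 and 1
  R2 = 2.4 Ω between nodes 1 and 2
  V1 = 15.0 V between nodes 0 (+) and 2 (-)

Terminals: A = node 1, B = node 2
Nodal analysis, taking node 2 as the 0 V reference.
Source V1 fixes V_0 = 15 V.
KCL at each unknown node (sum of currents leaving = 0; resistances in Ω):
  Node 1: (V_1 - 15)/220 + (V_1 - 0)/2.4 = 0
Collecting terms: 0.4212 × V_1 = 0.06818  =>  V_1 = 0.1619 V
I_R1 = (V_0 - V_1)/R1 = (15 - 0.1619)/220 = 0.06745 A
|I_R1| = 0.06745 A

Final answer: |I_R1| = 0.06745 A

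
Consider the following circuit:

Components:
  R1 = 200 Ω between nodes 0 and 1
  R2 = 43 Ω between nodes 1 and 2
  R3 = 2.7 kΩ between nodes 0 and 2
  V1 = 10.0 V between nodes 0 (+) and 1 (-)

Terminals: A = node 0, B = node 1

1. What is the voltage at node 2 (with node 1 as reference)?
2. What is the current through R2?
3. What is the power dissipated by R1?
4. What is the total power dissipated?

Nodal analysis, taking node 1 as the 0 V reference.
Source V1 fixes V_0 = 10 V.
KCL at each unknown node (sum of currents leaving = 0; resistances in Ω):
  Node 2: (V_2 - 0)/43 + (V_2 - 10)/2700 = 0
Collecting terms: 0.02363 × V_2 = 0.003704  =>  V_2 = 0.1568 V
Part 1:
  Read off the nodal solution: V_2 = 0.1568 V
Part 2:
  I_R2 = (V_1 - V_2)/R2 = (0 - 0.1568)/43 = -0.003646 A
  Magnitude: I_R2 = 0.003646 A
Part 3:
  I_R1 = (V_0 - V_1)/R1 = (10 - 0)/200 = 0.05 A
  P_R1 = I_R1² × R1 = (0.05)² × 200 = 0.5 W
Part 4:
  Power in each resistor, P = (ΔV)²/R:
    P_R1 = (10 - 0)²/200 = 0.5 W
    P_R2 = (0 - 0.1568)²/43 = 0.0005715 W
    P_R3 = (10 - 0.1568)²/2700 = 0.03588 W
  P_total = P_R1 + P_R2 + P_R3 = 0.5365 W

Final answers:
1. V_2 = 0.1568 V
2. I_R2 = 0.003646 A
3. P_R1 = 0.5 W
4. P_total = 0.5365 W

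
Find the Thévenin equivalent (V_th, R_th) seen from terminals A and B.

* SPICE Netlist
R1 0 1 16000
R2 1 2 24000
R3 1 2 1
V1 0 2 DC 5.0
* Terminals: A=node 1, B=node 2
Step 1 — V_th is the open-circuit voltage V_A - V_B (nothing connected across the terminals).
Nodal analysis, taking node 2 as the 0 V reference.
Source V1 fixes V_0 = 5 V.
KCL at each unknown node (sum of currents leaving = 0; resistances in Ω):
  Node 1: (V_1 - 5)/16000 + (V_1 - 0)/24000 + (V_1 - 0)/1 = 0
Collecting terms: 1 × V_1 = 0.0003125  =>  V_1 = 0.0003125 V
V_th = V_1 - V_2 = 0.0003125 - 0 = 0.0003125 V
Step 2 — R_th: zero the source — replace V1 by a short circuit (node 2 merges into node 0) — and find the resistance seen between A (node 1) and B (node 0).
Reduce the network between node 1 (A) and node 0 (B) by series/parallel combination:
  Rp1 = R1 ‖ R2 ‖ R3 (parallel, all between nodes 0 and 1) = 1/(1/16000 + 1/24000 + 1/1) = 0.9999 Ω
R_th = 0.9999 Ω

Final answer: V_th = 0.0003125 V, R_th = 0.9999 Ω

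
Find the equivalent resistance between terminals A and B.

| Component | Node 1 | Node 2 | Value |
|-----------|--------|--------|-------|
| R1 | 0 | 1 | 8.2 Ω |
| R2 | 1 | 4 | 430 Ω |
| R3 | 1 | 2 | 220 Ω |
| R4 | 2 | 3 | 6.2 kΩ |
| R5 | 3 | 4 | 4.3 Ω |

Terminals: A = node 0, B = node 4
Reduce the network between node 0 (A) and node 4 (B) by series/parallel combination:
  Rs1 = R3 + R4 (series, joined only at node 2) = 220 + 6200 = 6420 Ω
  Rs2 = R5 + Rs1 (series, joined only at node 3) = 4.3 + 6420 = 6424 Ω
  Rp1 = R2 ‖ Rs2 (parallel, both between nodes 1 and 4) = 1/(1/430 + 1/6424) = 403 Ω
  Rs3 = R1 + Rp1 (series, joined only at node 1) = 8.2 + 403 = 411.2 Ω
R_eq = 411.2 Ω

Final answer: 411.2 Ω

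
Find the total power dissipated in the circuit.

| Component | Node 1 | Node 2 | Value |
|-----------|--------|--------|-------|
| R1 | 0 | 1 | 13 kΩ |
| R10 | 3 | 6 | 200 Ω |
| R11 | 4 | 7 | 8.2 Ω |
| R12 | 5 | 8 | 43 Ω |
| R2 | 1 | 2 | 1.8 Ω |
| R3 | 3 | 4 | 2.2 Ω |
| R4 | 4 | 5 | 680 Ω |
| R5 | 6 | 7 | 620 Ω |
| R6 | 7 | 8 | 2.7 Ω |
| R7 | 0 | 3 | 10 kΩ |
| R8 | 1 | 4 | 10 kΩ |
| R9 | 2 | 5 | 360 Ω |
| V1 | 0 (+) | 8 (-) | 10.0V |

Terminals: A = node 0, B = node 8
Nodal analysis, taking node 8 as the 0 V reference.
Source V1 fixes V_0 = 10 V.
KCL at each unknown node (sum of currents leaving = 0; resistances in Ω):
  Node 1: (V_1 - 10)/13000 + (V_1 - V_2)/1.8 + (V_1 - V_4)/10000 = 0
  Node 2: (V_2 - V_1)/1.8 + (V_2 - V_5)/360 = 0
  Node 3: (V_3 - V_4)/2.2 + (V_3 - 10)/10000 + (V_3 - V_6)/200 = 0
  Node 4: (V_4 - V_3)/2.2 + (V_4 - V_5)/680 + (V_4 - V_1)/10000 + (V_4 - V_7)/8.2 = 0
  Node 5: (V_5 - V_4)/680 + (V_5 - V_2)/360 + (V_5 - 0)/43 = 0
  Node 6: (V_6 - V_7)/620 + (V_6 - V_3)/200 = 0
  Node 7: (V_7 - V_6)/620 + (V_7 - 0)/2.7 + (V_7 - V_4)/8.2 = 0
Collecting terms (coefficients in siemens):
  0.5557·V_1 - 0.5556·V_2 - 0.0001·V_4 = 0.0007692
  0.5583·V_2 - 0.5556·V_1 - 0.002778·V_5 = 0
  0.4596·V_3 - 0.4545·V_4 - 0.005·V_6 = 0.001
  0.5781·V_4 - 0.0001·V_1 - 0.4545·V_3 - 0.001471·V_5 - 0.122·V_7 = 0
  0.0275·V_5 - 0.002778·V_2 - 0.001471·V_4 = 0
  0.006613·V_6 - 0.005·V_3 - 0.001613·V_7 = 0
  0.4939·V_7 - 0.122·V_4 - 0.001613·V_6 = 0
Solving these 7 simultaneous equations (Gaussian elimination) gives:
  V_1 = 0.2899 V, V_2 = 0.2886 V, V_3 = 0.01354 V, V_4 = 0.01138 V
  V_5 = 0.02976 V, V_6 = 0.01093 V, V_7 = 0.002845 V
Power in each resistor, P = (ΔV)²/R:
  P_R1 = (10 - 0.2899)²/13000 = 0.007253 W
  P_R2 = (0.2899 - 0.2886)²/1.8 = 0.0000009307 W
  P_R3 = (0.01354 - 0.01138)²/2.2 = 0.000002137 W
  P_R4 = (0.01138 - 0.02976)²/680 = 0.0000004969 W
  P_R5 = (0.01093 - 0.002845)²/620 = 0.0000001056 W
  P_R6 = (0.002845 - 0)²/2.7 = 0.000002997 W
  P_R7 = (10 - 0.01354)²/10000 = 0.009973 W
  P_R8 = (0.2899 - 0.01138)²/10000 = 0.000007759 W
  P_R9 = (0.2886 - 0.02976)²/360 = 0.0001861 W
  P_R10 = (0.01354 - 0.01093)²/200 = 0.00000003406 W
  P_R11 = (0.01138 - 0.002845)²/8.2 = 0.000008877 W
  P_R12 = (0.02976 - 0)²/43 = 0.00002059 W
P_total = P_R1 + P_R2 + P_R3 + P_R4 + P_R5 + P_R6 + P_R7 + P_R8 + P_R9 + P_R10 + P_R11 + P_R12 = 0.01746 W

Final answer: 0.01746 W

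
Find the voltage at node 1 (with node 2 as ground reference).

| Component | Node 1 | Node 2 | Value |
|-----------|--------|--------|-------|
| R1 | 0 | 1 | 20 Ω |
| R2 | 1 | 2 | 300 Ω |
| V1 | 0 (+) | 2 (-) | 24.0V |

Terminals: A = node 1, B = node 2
Nodal analysis, taking node 2 as the 0 V reference.
Source V1 fixes V_0 = 24 V.
KCL at each unknown node (sum of currents leaving = 0; resistances in Ω):
  Node 1: (V_1 - 24)/20 + (V_1 - 0)/300 = 0
Collecting terms: 0.05333 × V_1 = 1.2  =>  V_1 = 22.5 V
The requested potential is V_1 = 22.5 V.

Final answer: V_1 = 22.5 V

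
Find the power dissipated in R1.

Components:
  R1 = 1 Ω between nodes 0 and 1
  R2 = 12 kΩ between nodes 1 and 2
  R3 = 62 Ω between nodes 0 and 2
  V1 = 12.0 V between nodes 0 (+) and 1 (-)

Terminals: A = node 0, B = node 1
Nodal analysis, taking node 1 as the 0 V reference.
Source V1 fixes V_0 = 12 V.
KCL at each unknown node (sum of currents leaving = 0; resistances in Ω):
  Node 2: (V_2 - 0)/12000 + (V_2 - 12)/62 = 0
Collecting terms: 0.01621 × V_2 = 0.1935  =>  V_2 = 11.94 V
I_R1 = (V_0 - V_1)/R1 = (12 - 0)/1 = 12 A
P_R1 = I_R1² × R1 = (12)² × 1 = 144 W

Final answer: 144 W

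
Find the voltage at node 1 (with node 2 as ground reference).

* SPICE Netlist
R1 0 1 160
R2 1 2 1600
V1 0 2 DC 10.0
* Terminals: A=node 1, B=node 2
Nodal analysis, taking node 2 as the 0 V reference.
Source V1 fixes V_0 = 10 V.
KCL at each unknown node (sum of currents leaving = 0; resistances in Ω):
  Node 1: (V_1 - 10)/160 + (V_1 - 0)/1600 = 0
Collecting terms: 0.006875 × V_1 = 0.0625  =>  V_1 = 9.091 V
The requested potential is V_1 = 9.091 V.

Final answer: V_1 = 9.091 V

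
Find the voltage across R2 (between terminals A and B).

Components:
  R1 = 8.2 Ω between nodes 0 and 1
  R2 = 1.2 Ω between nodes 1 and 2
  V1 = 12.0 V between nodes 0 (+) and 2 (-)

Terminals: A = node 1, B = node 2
R1 and R2 are in series across V1 (node 0 → node 1 → node 2), and the output A–B is taken across R2, so this is a voltage divider.
Series current: I = V1/(R1 + R2) = 12/(8.2 + 1.2) = 12/9.4 = 1.277 A
V_R2 = I × R2 = V1 × R2/(R1 + R2) = 12 × 1.2/9.4 = 1.532 V

Final answer: 1.532 V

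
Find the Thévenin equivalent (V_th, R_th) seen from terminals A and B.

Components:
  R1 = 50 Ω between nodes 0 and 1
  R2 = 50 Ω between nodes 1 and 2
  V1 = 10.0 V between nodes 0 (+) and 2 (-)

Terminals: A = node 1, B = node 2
Step 1 — V_th is the open-circuit voltage V_A - V_B (nothing connected across the terminals).
Nodal analysis, taking node 2 as the 0 V reference.
Source V1 fixes V_0 = 10 V.
KCL at each unknown node (sum of currents leaving = 0; resistances in Ω):
  Node 1: (V_1 - 10)/50 + (V_1 - 0)/50 = 0
Collecting terms: 0.04 × V_1 = 0.2  =>  V_1 = 5 V
V_th = V_1 - V_2 = 5 - 0 = 5 V
Step 2 — R_th: zero the source — replace V1 by a short circuit (node 2 merges into node 0) — and find the resistance seen between A (node 1) and B (node 0).
Reduce the network between node 1 (A) and node 0 (B) by series/parallel combination:
  Rp1 = R1 ‖ R2 (parallel, both between nodes 0 and 1) = 1/(1/50 + 1/50) = 25 Ω
R_th = 25 Ω

Final answer: V_th = 5 V, R_th = 25 Ω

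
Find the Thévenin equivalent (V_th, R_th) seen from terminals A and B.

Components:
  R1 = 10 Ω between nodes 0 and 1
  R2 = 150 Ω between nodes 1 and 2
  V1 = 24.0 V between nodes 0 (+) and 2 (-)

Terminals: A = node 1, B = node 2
Step 1 — V_th is the open-circuit voltage V_A - V_B (nothing connected across the terminals).
Nodal analysis, taking node 2 as the 0 V reference.
Source V1 fixes V_0 = 24 V.
KCL at each unknown node (sum of currents leaving = 0; resistances in Ω):
  Node 1: (V_1 - 24)/10 + (V_1 - 0)/150 = 0
Collecting terms: 0.1067 × V_1 = 2.4  =>  V_1 = 22.5 V
V_th = V_1 - V_2 = 22.5 - 0 = 22.5 V
Step 2 — R_th: zero the source — replace V1 by a short circuit (node 2 merges into node 0) — and find the resistance seen between A (node 1) and B (node 0).
Reduce the network between node 1 (A) and node 0 (B) by series/parallel combination:
  Rp1 = R1 ‖ R2 (parallel, both between nodes 0 and 1) = 1/(1/10 + 1/150) = 9.375 Ω
R_th = 9.375 Ω

Final answer: V_th = 22.5 V, R_th = 9.375 Ω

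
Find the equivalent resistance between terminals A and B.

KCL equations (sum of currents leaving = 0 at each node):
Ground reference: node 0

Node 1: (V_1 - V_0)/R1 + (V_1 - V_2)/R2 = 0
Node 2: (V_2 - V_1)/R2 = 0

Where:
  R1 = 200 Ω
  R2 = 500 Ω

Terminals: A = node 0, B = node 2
Reduce the network between node 0 (A) and node 2 (B) by series/parallel combination:
  Rs1 = R1 + R2 (series, joined only at node 1) = 200 + 500 = 700 Ω
R_eq = 700 Ω

Final answer: 700 Ω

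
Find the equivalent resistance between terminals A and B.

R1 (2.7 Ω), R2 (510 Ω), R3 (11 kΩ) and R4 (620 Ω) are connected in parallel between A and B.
Reduce the network between node 0 (A) and node 1 (B) by series/parallel combination:
  Rp1 = R1 ‖ R2 ‖ R3 ‖ R4 (parallel, all between nodes 0 and 1) = 1/(1/2.7 + 1/510 + 1/11000 + 1/620) = 2.674 Ω
R_eq = 2.674 Ω

Final answer: 2.674 Ω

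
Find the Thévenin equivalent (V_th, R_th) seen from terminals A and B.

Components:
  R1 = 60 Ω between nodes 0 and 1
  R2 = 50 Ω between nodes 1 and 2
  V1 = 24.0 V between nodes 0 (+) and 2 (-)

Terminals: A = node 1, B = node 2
Step 1 — V_th is the open-circuit voltage V_A - V_B (nothing connected across the terminals).
Nodal analysis, taking node 2 as the 0 V reference.
Source V1 fixes V_0 = 24 V.
KCL at each unknown node (sum of currents leaving = 0; resistances in Ω):
  Node 1: (V_1 - 24)/60 + (V_1 - 0)/50 = 0
Collecting terms: 0.03667 × V_1 = 0.4  =>  V_1 = 10.91 V
V_th = V_1 - V_2 = 10.91 - 0 = 10.91 V
Step 2 — R_th: zero the source — replace V1 by a short circuit (node 2 merges into node 0) — and find the resistance seen between A (node 1) and B (node 0).
Reduce the network between node 1 (A) and node 0 (B) by series/parallel combination:
  Rp1 = R1 ‖ R2 (parallel, both between nodes 0 and 1) = 1/(1/60 + 1/50) = 27.27 Ω
R_th = 27.27 Ω

Final answer: V_th = 10.91 V, R_th = 27.27 Ω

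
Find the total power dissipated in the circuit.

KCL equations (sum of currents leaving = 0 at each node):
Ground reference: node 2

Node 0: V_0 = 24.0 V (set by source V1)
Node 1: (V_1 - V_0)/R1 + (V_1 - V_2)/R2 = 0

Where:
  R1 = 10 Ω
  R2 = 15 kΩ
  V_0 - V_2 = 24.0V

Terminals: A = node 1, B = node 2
Nodal analysis, taking node 2 as the 0 V reference.
Source V1 fixes V_0 = 24 V.
KCL at each unknown node (sum of currents leaving = 0; resistances in Ω):
  Node 1: (V_1 - 24)/10 + (V_1 - 0)/15000 = 0
Collecting terms: 0.1001 × V_1 = 2.4  =>  V_1 = 23.98 V
Power in each resistor, P = (ΔV)²/R:
  P_R1 = (24 - 23.98)²/10 = 0.00002557 W
  P_R2 = (23.98 - 0)²/15000 = 0.03835 W
P_total = P_R1 + P_R2 = 0.03837 W

Final answer: 0.03837 W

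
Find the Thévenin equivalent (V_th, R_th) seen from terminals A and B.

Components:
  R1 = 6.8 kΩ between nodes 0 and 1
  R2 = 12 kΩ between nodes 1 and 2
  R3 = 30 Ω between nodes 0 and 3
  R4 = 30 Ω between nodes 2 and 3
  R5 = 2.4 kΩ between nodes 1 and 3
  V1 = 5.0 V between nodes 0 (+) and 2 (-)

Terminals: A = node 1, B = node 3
Step 1 — V_th is the open-circuit voltage V_A - V_B (nothing connected across the terminals).
Nodal analysis, taking node 2 as the 0 V reference.
Source V1 fixes V_0 = 5 V.
KCL at each unknown node (sum of currents leaving = 0; resistances in Ω):
  Node 1: (V_1 - 5)/6800 + (V_1 - 0)/12000 + (V_1 - V_3)/2400 = 0
  Node 3: (V_3 - 5)/30 + (V_3 - 0)/30 + (V_3 - V_1)/2400 = 0
Collecting terms (coefficients in siemens):
  0.0006471·V_1 - 0.0004167·V_3 = 0.0007353
  0.06708·V_3 - 0.0004167·V_1 = 0.1667
Determinant D = (0.0006471)(0.06708) - (-0.0004167)(-0.0004167) = 0.00004323
V_1 = [(0.0007353)(0.06708) - (-0.0004167)(0.1667)]/D = 2.747 V
V_3 = [(0.0006471)(0.1667) - (0.0007353)(-0.0004167)]/D = 2.502 V
V_th = V_1 - V_3 = 2.747 - 2.502 = 0.2457 V
Step 2 — R_th: zero the source — replace V1 by a short circuit (node 2 merges into node 0) — and find the resistance seen between A (node 1) and B (node 3).
Reduce the network between node 1 (A) and node 3 (B) by series/parallel combination:
  Rp1 = R1 ‖ R2 (parallel, both between nodes 0 and 1) = 1/(1/6800 + 1/12000) = 4340 Ω
  Rp2 = R3 ‖ R4 (parallel, both between nodes 0 and 3) = 1/(1/30 + 1/30) = 15 Ω
  Rs1 = Rp1 + Rp2 (series, joined only at node 0) = 4340 + 15 = 4355 Ω
  Rp3 = R5 ‖ Rs1 (parallel, both between nodes 1 and 3) = 1/(1/2400 + 1/4355) = 1547 Ω
R_th = 1.547 kΩ

Final answer: V_th = 0.2457 V, R_th = 1.547 kΩ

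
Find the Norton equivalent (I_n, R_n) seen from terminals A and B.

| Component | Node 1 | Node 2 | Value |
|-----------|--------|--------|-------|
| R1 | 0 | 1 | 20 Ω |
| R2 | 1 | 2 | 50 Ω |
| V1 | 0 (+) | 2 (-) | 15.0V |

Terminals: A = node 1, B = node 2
Find the Thévenin equivalent first; then I_n = V_th/R_th and R_n = R_th.
Step 1 — V_th is the open-circuit voltage V_A - V_B (nothing connected across the terminals).
Nodal analysis, taking node 2 as the 0 V reference.
Source V1 fixes V_0 = 15 V.
KCL at each unknown node (sum of currents leaving = 0; resistances in Ω):
  Node 1: (V_1 - 15)/20 + (V_1 - 0)/50 = 0
Collecting terms: 0.07 × V_1 = 0.75  =>  V_1 = 10.71 V
V_th = V_1 - V_2 = 10.71 - 0 = 10.71 V
Step 2 — R_th: zero the source — replace V1 by a short circuit (node 2 merges into node 0) — and find the resistance seen between A (node 1) and B (node 0).
Reduce the network between node 1 (A) and node 0 (B) by series/parallel combination:
  Rp1 = R1 ‖ R2 (parallel, both between nodes 0 and 1) = 1/(1/20 + 1/50) = 14.29 Ω
R_th = 14.29 Ω
I_n = V_th/R_th = 10.71/14.29 = 0.75 A, and R_n = R_th = 14.29 Ω

Final answer: I_n = 0.75 A, R_n = 14.29 Ω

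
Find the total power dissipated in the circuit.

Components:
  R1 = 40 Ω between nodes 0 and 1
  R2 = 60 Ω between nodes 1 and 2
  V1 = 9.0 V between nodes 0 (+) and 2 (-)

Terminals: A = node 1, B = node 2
Nodal analysis, taking node 2 as the 0 V reference.
Source V1 fixes V_0 = 9 V.
KCL at each unknown node (sum of currents leaving = 0; resistances in Ω):
  Node 1: (V_1 - 9)/40 + (V_1 - 0)/60 = 0
Collecting terms: 0.04167 × V_1 = 0.225  =>  V_1 = 5.4 V
Power in each resistor, P = (ΔV)²/R:
  P_R1 = (9 - 5.4)²/40 = 0.324 W
  P_R2 = (5.4 - 0)²/60 = 0.486 W
P_total = P_R1 + P_R2 = 0.81 W

Final answer: 0.81 W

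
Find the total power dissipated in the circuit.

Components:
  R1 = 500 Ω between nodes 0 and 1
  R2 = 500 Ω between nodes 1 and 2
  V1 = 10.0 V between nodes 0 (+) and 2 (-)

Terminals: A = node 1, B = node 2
Nodal analysis, taking node 2 as the 0 V reference.
Source V1 fixes V_0 = 10 V.
KCL at each unknown node (sum of currents leaving = 0; resistances in Ω):
  Node 1: (V_1 - 10)/500 + (V_1 - 0)/500 = 0
Collecting terms: 0.004 × V_1 = 0.02  =>  V_1 = 5 V
Power in each resistor, P = (ΔV)²/R:
  P_R1 = (10 - 5)²/500 = 0.05 W
  P_R2 = (5 - 0)²/500 = 0.05 W
P_total = P_R1 + P_R2 = 0.1 W

Final answer: 0.1 W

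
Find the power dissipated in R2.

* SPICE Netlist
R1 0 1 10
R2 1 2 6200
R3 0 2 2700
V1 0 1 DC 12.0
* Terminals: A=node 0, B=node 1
Nodal analysis, taking node 1 as the 0 V reference.
Source V1 fixes V_0 = 12 V.
KCL at each unknown node (sum of currents leaving = 0; resistances in Ω):
  Node 2: (V_2 - 0)/6200 + (V_2 - 12)/2700 = 0
Collecting terms: 0.0005317 × V_2 = 0.004444  =>  V_2 = 8.36 V
I_R2 = (V_1 - V_2)/R2 = (0 - 8.36)/6200 = -0.001348 A
P_R2 = I_R2² × R2 = (-0.001348)² × 6200 = 0.01127 W

Final answer: 0.01127 W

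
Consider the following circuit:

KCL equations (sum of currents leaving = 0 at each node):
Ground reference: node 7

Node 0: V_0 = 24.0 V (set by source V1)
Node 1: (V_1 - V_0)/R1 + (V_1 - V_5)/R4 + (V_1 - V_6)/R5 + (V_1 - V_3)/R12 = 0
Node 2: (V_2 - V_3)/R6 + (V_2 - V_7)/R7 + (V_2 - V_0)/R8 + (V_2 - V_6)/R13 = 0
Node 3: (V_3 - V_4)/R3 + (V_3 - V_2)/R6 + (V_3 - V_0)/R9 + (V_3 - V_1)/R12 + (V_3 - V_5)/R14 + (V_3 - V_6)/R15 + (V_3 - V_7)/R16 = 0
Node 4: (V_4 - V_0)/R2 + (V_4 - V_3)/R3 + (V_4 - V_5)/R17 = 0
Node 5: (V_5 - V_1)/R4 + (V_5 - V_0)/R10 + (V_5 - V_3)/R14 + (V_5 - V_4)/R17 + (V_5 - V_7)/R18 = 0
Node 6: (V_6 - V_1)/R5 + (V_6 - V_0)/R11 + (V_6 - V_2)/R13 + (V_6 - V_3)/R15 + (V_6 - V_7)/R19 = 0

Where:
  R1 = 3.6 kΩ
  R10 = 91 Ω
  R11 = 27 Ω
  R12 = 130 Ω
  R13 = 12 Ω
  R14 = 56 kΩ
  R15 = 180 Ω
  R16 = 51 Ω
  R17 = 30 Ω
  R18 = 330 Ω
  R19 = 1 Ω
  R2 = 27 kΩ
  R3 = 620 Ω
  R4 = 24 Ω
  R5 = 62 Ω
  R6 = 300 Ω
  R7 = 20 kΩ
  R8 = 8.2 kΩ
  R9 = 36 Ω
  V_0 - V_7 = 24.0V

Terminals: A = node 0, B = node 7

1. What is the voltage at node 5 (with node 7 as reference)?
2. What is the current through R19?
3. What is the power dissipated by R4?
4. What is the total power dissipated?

Nodal analysis, taking node 7 as the 0 V reference.
Source V1 fixes V_0 = 24 V.
KCL at each unknown node (sum of currents leaving = 0; resistances in Ω):
  Node 1: (V_1 - 24)/3600 + (V_1 - V_5)/24 + (V_1 - V_6)/62 + (V_1 - V_3)/130 = 0
  Node 2: (V_2 - V_3)/300 + (V_2 - 0)/20000 + (V_2 - 24)/8200 + (V_2 - V_6)/12 = 0
  Node 3: (V_3 - V_4)/620 + (V_3 - V_2)/300 + (V_3 - 24)/36 + (V_3 - V_1)/130 + (V_3 - V_5)/56000 + (V_3 - V_6)/180 + (V_3 - 0)/51 = 0
  Node 4: (V_4 - 24)/27000 + (V_4 - V_3)/620 + (V_4 - V_5)/30 = 0
  Node 5: (V_5 - V_1)/24 + (V_5 - 24)/91 + (V_5 - V_3)/56000 + (V_5 - V_4)/30 + (V_5 - 0)/330 = 0
  Node 6: (V_6 - V_1)/62 + (V_6 - 24)/27 + (V_6 - V_2)/12 + (V_6 - V_3)/180 + (V_6 - 0)/1 = 0
Collecting terms (coefficients in siemens):
  0.06577·V_1 - 0.007692·V_3 - 0.04167·V_5 - 0.01613·V_6 = 0.006667
  0.08684·V_2 - 0.003333·V_3 - 0.08333·V_6 = 0.002927
  0.0656·V_3 - 0.007692·V_1 - 0.003333·V_2 - 0.001613·V_4 - 0.00001786·V_5 - 0.005556·V_6 = 0.6667
  0.03498·V_4 - 0.001613·V_3 - 0.03333·V_5 = 0.0008889
  0.08904·V_5 - 0.04167·V_1 - 0.00001786·V_3 - 0.03333·V_4 = 0.2637
  1.142·V_6 - 0.01613·V_1 - 0.08333·V_2 - 0.005556·V_3 = 0.8889
Solving these 6 simultaneous equations (Gaussian elimination) gives:
  V_1 = 9.01 V, V_2 = 1.511 V, V_3 = 11.67 V, V_4 = 11.51 V
  V_5 = 11.49 V, V_6 = 1.073 V
Part 1:
  Read off the nodal solution: V_5 = 11.49 V
Part 2:
  I_R19 = (V_6 - V_7)/R19 = (1.073 - 0)/1 = 1.073 A
  Magnitude: I_R19 = 1.073 A
Part 3:
  I_R4 = (V_1 - V_5)/R4 = (9.01 - 11.49)/24 = -0.1034 A
  P_R4 = I_R4² × R4 = (-0.1034)² × 24 = 0.2564 W
Part 4:
  Power in each resistor, P = (ΔV)²/R:
    P_R1 = (24 - 9.01)²/3600 = 0.06242 W
    P_R2 = (24 - 11.51)²/27000 = 0.005776 W
    P_R3 = (11.67 - 11.51)²/620 = 0.00004177 W
    P_R4 = (9.01 - 11.49)²/24 = 0.2564 W
    P_R5 = (9.01 - 1.073)²/62 = 1.016 W
    P_R6 = (1.511 - 11.67)²/300 = 0.3442 W
    P_R7 = (1.511 - 0)²/20000 = 0.0001142 W
    P_R8 = (24 - 1.511)²/8200 = 0.06168 W
    P_R9 = (24 - 11.67)²/36 = 4.221 W
    P_R10 = (24 - 11.49)²/91 = 1.72 W
    P_R11 = (24 - 1.073)²/27 = 19.47 W
    P_R12 = (9.01 - 11.67)²/130 = 0.05457 W
    P_R13 = (1.511 - 1.073)²/12 = 0.01602 W
    P_R14 = (11.67 - 11.49)²/56000 = 0.0000005953 W
    P_R15 = (11.67 - 1.073)²/180 = 0.6243 W
    P_R16 = (11.67 - 0)²/51 = 2.672 W
    P_R17 = (11.51 - 11.49)²/30 = 0.00001564 W
    P_R18 = (11.49 - 0)²/330 = 0.4001 W
    P_R19 = (1.073 - 0)²/1 = 1.151 W
  P_total = P_R1 + P_R2 + P_R3 + P_R4 + P_R5 + P_R6 + P_R7 + P_R8 + P_R9 + P_R10 + P_R11 + P_R12 + P_R13 + P_R14 + P_R15 + P_R16 + P_R17 + P_R18 + P_R19 = 32.07 W

Final answers:
1. V_5 = 11.49 V
2. I_R19 = 1.073 A
3. P_R4 = 0.2564 W
4. P_total = 32.07 W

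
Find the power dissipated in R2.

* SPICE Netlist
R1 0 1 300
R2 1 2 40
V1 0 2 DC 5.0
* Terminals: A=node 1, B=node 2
Nodal analysis, taking node 2 as the 0 V reference.
Source V1 fixes V_0 = 5 V.
KCL at each unknown node (sum of currents leaving = 0; resistances in Ω):
  Node 1: (V_1 - 5)/300 + (V_1 - 0)/40 = 0
Collecting terms: 0.02833 × V_1 = 0.01667  =>  V_1 = 0.5882 V
I_R2 = (V_1 - V_2)/R2 = (0.5882 - 0)/40 = 0.01471 A
P_R2 = I_R2² × R2 = (0.01471)² × 40 = 0.008651 W

Final answer: 0.008651 W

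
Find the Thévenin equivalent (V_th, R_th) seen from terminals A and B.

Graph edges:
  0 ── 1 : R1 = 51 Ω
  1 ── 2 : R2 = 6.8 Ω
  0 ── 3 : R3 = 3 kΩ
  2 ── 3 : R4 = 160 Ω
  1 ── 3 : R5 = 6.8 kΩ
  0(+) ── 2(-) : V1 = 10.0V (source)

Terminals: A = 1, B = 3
Step 1 — V_th is the open-circuit voltage V_A - V_B (nothing connected across the terminals).
Nodal analysis, taking node 2 as the 0 V reference.
Source V1 fixes V_0 = 10 V.
KCL at each unknown node (sum of currents leaving = 0; resistances in Ω):
  Node 1: (V_1 - 10)/51 + (V_1 - 0)/6.8 + (V_1 - V_3)/6800 = 0
  Node 3: (V_3 - 10)/3000 + (V_3 - 0)/160 + (V_3 - V_1)/6800 = 0
Collecting terms (coefficients in siemens):
  0.1668·V_1 - 0.0001471·V_3 = 0.1961
  0.00673·V_3 - 0.0001471·V_1 = 0.003333
Determinant D = (0.1668)(0.00673) - (-0.0001471)(-0.0001471) = 0.001123
V_1 = [(0.1961)(0.00673) - (-0.0001471)(0.003333)]/D = 1.176 V
V_3 = [(0.1668)(0.003333) - (0.1961)(-0.0001471)]/D = 0.521 V
V_th = V_1 - V_3 = 1.176 - 0.521 = 0.6549 V
Step 2 — R_th: zero the source — replace V1 by a short circuit (node 2 merges into node 0) — and find the resistance seen between A (node 1) and B (node 3).
Reduce the network between node 1 (A) and node 3 (B) by series/parallel combination:
  Rp1 = R1 ‖ R2 (parallel, both between nodes 0 and 1) = 1/(1/51 + 1/6.8) = 6 Ω
  Rp2 = R3 ‖ R4 (parallel, both between nodes 0 and 3) = 1/(1/3000 + 1/160) = 151.9 Ω
  Rs1 = Rp1 + Rp2 (series, joined only at node 0) = 6 + 151.9 = 157.9 Ω
  Rp3 = R5 ‖ Rs1 (parallel, both between nodes 1 and 3) = 1/(1/6800 + 1/157.9) = 154.3 Ω
R_th = 154.3 Ω

Final answer: V_th = 0.6549 V, R_th = 154.3 Ω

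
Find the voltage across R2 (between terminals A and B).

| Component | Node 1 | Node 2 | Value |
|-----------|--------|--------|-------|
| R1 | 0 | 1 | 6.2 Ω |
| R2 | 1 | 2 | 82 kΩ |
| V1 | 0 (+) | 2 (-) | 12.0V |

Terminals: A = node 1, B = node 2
R1 and R2 are in series across V1 (node 0 → node 1 → node 2), and the output A–B is taken across R2, so this is a voltage divider.
Series current: I = V1/(R1 + R2) = 12/(6.2 + 82000) = 12/82010 = 0.0001463 A
V_R2 = I × R2 = V1 × R2/(R1 + R2) = 12 × 82000/82010 = 12 V

Final answer: 12 V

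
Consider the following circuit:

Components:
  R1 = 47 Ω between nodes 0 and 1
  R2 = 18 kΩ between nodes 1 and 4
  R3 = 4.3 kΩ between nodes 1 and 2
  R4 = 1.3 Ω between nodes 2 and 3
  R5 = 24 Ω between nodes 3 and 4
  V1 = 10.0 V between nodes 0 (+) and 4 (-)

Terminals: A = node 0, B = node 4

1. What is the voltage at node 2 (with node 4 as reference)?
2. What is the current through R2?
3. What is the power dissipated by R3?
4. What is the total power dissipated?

Nodal analysis, taking node 4 as the 0 V reference.
Source V1 fixes V_0 = 10 V.
KCL at each unknown node (sum of currents leaving = 0; resistances in Ω):
  Node 1: (V_1 - 10)/47 + (V_1 - 0)/18000 + (V_1 - V_2)/4300 = 0
  Node 2: (V_2 - V_1)/4300 + (V_2 - V_3)/1.3 = 0
  Node 3: (V_3 - V_2)/1.3 + (V_3 - 0)/24 = 0
Collecting terms (coefficients in siemens):
  0.02156·V_1 - 0.0002326·V_2 = 0.2128
  0.7695·V_2 - 0.0002326·V_1 - 0.7692·V_3 = 0
  0.8109·V_3 - 0.7692·V_2 = 0
Solving these 3 simultaneous equations (Gaussian elimination) gives:
  V_1 = 9.867 V, V_2 = 0.05772 V, V_3 = 0.05475 V
Part 1:
  Read off the nodal solution: V_2 = 0.05772 V
Part 2:
  I_R2 = (V_1 - V_4)/R2 = (9.867 - 0)/18000 = 0.0005482 A
  Magnitude: I_R2 = 0.0005482 A
Part 3:
  I_R3 = (V_1 - V_2)/R3 = (9.867 - 0.05772)/4300 = 0.002281 A
  P_R3 = I_R3² × R3 = (0.002281)² × 4300 = 0.02238 W
Part 4:
  Power in each resistor, P = (ΔV)²/R:
    P_R1 = (10 - 9.867)²/47 = 0.0003763 W
    P_R2 = (9.867 - 0)²/18000 = 0.005409 W
    P_R3 = (9.867 - 0.05772)²/4300 = 0.02238 W
    P_R4 = (0.05772 - 0.05475)²/1.3 = 0.000006765 W
    P_R5 = (0.05475 - 0)²/24 = 0.0001249 W
  P_total = P_R1 + P_R2 + P_R3 + P_R4 + P_R5 = 0.02829 W

Final answers:
1. V_2 = 0.05772 V
2. I_R2 = 0.0005482 A
3. P_R3 = 0.02238 W
4. P_total = 0.02829 W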